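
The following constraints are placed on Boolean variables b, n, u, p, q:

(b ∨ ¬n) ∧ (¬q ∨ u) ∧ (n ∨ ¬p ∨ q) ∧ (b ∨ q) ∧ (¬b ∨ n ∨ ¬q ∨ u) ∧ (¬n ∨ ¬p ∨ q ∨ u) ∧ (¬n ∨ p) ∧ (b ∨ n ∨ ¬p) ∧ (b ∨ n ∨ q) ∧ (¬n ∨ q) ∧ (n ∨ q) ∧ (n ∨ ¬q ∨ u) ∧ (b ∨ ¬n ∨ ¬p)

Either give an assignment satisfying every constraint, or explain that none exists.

b: False; n: False; u: True; p: False; q: True

Set b = False.
  then (b ∨ ¬n) forces n = False.
  then (b ∨ q) forces q = True.
  then (b ∨ n ∨ ¬p) forces p = False.
  then (n ∨ ¬q ∨ u) forces u = True.
All clauses satisfied.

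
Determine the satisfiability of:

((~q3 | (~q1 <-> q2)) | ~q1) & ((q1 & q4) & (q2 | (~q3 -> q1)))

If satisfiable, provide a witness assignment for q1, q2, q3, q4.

q1 = True, q2 = True, q3 = False, q4 = True

  (~q3 | (~q1 <-> q2)) | ~q1 = True
    ~q3 | (~q1 <-> q2) = True
      ~q3 = True
      ~q1 <-> q2 = False
        ~q1 = False
    ~q1 = False
  (q1 & q4) & (q2 | (~q3 -> q1)) = True
    q1 & q4 = True
    q2 | (~q3 -> q1) = True
      ~q3 -> q1 = True
        ~q3 = True
Both conjuncts True, so the formula holds.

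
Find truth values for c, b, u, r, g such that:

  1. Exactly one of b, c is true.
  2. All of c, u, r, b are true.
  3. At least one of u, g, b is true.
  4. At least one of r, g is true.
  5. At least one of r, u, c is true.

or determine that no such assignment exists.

UNSATISFIABLE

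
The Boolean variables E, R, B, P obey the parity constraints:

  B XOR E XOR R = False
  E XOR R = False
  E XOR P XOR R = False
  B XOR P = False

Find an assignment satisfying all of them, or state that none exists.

E = False, R = False, B = False, P = False

B XOR E XOR R = F XOR F XOR F = False ✓
E XOR R = F XOR F = False ✓
E XOR P XOR R = F XOR F XOR F = False ✓
B XOR P = F XOR F = False ✓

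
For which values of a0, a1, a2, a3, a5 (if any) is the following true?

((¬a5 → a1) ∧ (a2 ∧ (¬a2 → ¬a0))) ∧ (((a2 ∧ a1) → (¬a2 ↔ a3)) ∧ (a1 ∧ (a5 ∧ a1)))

a0: True, a1: True, a2: True, a3: False, a5: True

  (¬a5 → a1) ∧ (a2 ∧ (¬a2 → ¬a0)) = True
    ¬a5 → a1 = True
      ¬a5 = False
    a2 ∧ (¬a2 → ¬a0) = True
      ¬a2 → ¬a0 = True
        ¬a2 = False
        ¬a0 = False
  ((a2 ∧ a1) → (¬a2 ↔ a3)) ∧ (a1 ∧ (a5 ∧ a1)) = True
    (a2 ∧ a1) → (¬a2 ↔ a3) = True
      a2 ∧ a1 = True
      ¬a2 ↔ a3 = True
        ¬a2 = False
    a1 ∧ (a5 ∧ a1) = True
      a5 ∧ a1 = True
Both conjuncts True, so the formula holds.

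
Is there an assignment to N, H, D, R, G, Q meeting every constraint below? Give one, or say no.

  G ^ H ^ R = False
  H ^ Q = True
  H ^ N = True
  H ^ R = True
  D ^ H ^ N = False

N=T; H=F; D=T; R=T; G=T; Q=T

G ^ H ^ R = T ^ F ^ T = False ✓
H ^ Q = F ^ T = True ✓
H ^ N = F ^ T = True ✓
H ^ R = F ^ T = True ✓
D ^ H ^ N = T ^ F ^ T = False ✓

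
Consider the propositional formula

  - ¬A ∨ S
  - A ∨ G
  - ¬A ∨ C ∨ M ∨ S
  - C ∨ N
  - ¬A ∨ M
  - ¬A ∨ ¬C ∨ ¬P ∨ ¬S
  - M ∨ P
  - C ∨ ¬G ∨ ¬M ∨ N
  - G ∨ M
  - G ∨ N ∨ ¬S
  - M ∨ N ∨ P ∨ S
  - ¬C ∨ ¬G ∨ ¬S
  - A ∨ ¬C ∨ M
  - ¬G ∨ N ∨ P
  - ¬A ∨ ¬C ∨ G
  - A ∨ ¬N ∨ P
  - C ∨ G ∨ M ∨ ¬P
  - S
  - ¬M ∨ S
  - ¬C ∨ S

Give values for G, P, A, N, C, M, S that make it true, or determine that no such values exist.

Unit clause (S) forces S = True.
Set G = True.
  then (¬C ∨ ¬G ∨ ¬S) forces C = False.
  then (C ∨ N) forces N = True.
Set P = False.
  then (M ∨ P) forces M = True.
  then (A ∨ ¬N ∨ P) forces A = True.
All clauses satisfied.

G=T, P=F, A=T, N=T, C=F, M=T, S=T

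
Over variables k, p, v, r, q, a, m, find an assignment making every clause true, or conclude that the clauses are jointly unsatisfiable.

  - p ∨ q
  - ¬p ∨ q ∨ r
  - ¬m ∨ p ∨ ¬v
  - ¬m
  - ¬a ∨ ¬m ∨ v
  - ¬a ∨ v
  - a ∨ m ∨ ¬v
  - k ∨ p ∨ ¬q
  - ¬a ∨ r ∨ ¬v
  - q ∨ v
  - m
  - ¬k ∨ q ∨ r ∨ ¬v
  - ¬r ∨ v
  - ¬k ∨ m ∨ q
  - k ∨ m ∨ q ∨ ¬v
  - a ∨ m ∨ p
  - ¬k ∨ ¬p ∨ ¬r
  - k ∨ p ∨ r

Case m = True:
  Clause (¬m) is falsified — contradiction.
Case m = False:
  Clause (m) is falsified — contradiction.
Both cases fail, so the formula is unsatisfiable.

Unsatisfiable — no assignment works.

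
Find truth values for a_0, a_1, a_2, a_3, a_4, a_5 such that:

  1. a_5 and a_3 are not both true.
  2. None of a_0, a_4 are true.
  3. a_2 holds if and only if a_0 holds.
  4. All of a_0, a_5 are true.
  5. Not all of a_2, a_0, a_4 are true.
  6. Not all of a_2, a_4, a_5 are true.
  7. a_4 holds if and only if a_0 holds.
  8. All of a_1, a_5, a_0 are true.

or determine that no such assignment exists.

Case a_0 = True:
  Constraint (2) is violated (a_0=T) — contradiction.
Case a_0 = False:
  Constraint (4) is violated (a_0=F) — contradiction.
Both cases fail — unsatisfiable.

Unsatisfiable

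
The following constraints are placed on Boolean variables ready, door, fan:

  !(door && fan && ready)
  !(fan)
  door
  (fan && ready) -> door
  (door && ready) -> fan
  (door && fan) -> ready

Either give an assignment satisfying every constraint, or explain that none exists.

Unit clause (door) forces door = True.
Unit clause (!fan) forces fan = False.
In (!door || fan || !ready) only !ready is left, so ready = False.
Check each clause:
  (door): door holds.
  (!fan): !fan holds.
  (!door || !fan || !ready): !fan holds.
  (door || !fan || !ready): door holds.
  (!door || !fan || ready): !fan holds.
  (!door || fan || !ready): !ready holds.
All clauses satisfied.

ready=F; door=T; fan=F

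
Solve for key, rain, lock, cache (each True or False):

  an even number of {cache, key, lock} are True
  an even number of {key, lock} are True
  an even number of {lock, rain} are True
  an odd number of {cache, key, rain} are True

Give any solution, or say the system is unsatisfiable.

Adding constraints 1, 3, 4 mod 2: every variable appears an even number of times on the left, so the left side is 0.
But the right sides sum to 1 (mod 2). 0 ≠ 1 — the system is inconsistent.

UNSATISFIABLE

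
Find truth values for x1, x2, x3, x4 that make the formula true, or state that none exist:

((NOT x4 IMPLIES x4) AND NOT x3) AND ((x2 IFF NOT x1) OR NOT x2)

x1=T, x2=F, x3=F, x4=T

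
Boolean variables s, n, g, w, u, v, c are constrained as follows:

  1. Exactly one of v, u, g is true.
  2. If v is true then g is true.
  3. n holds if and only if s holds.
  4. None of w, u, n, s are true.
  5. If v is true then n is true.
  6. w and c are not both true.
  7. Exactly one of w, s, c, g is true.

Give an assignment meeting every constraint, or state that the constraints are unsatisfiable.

s: False, n: False, g: True, w: False, u: False, v: False, c: False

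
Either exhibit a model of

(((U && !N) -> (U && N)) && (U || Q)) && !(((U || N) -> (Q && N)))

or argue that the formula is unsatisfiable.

Q = False, N = True, U = True

  ((U && !N) -> (U && N)) && (U || Q) = True
    (U && !N) -> (U && N) = True
      U && !N = False
        !N = False
      U && N = True
    U || Q = True
  !(((U || N) -> (Q && N))) = True
    (U || N) -> (Q && N) = False
      U || N = True
      Q && N = False
Both conjuncts True, so the formula holds.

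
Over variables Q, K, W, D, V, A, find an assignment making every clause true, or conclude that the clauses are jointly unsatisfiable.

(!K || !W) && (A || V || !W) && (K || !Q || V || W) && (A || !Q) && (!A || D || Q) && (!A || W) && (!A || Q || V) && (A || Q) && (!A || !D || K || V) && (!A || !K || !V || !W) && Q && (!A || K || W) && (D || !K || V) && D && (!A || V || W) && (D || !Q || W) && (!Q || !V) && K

Case Q = True:
  (A || !Q) forces A = True.
  (!A || W) forces W = True.
  (!K || !W) forces K = False.
  Clause (K) is falsified — contradiction.
Case Q = False:
  Clause (Q) is falsified — contradiction.
Both cases fail, so the formula is unsatisfiable.

Unsatisfiable — no assignment works.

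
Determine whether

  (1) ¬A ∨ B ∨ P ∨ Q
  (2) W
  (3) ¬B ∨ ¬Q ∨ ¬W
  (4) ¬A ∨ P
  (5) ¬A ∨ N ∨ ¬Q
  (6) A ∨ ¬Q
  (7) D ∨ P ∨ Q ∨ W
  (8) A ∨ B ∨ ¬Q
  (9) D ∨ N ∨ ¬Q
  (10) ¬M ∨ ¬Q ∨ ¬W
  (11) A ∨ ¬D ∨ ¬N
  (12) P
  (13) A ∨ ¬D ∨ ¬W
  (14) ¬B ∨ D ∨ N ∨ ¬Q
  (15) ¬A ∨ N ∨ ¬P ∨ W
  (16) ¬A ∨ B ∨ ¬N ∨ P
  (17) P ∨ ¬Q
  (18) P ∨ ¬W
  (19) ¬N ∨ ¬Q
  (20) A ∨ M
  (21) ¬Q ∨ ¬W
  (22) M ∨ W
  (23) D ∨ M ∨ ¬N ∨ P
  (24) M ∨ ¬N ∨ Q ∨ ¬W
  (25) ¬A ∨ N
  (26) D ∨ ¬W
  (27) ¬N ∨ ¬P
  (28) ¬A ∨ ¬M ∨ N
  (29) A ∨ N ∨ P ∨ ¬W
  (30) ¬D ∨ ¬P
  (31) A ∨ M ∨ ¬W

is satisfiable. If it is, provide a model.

Case W = True:
  (P) forces P = True.
  (¬Q ∨ ¬W) forces Q = False.
  (D ∨ ¬W) forces D = True.
  Clause (¬D ∨ ¬P) is falsified — contradiction.
Case W = False:
  Clause (W) is falsified — contradiction.
Both cases fail, so the formula is unsatisfiable.

No satisfying assignment exists.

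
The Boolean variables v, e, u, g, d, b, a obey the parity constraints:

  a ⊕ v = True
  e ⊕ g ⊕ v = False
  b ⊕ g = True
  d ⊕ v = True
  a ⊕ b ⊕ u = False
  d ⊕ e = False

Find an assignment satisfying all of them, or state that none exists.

v = True, e = False, u = False, g = True, d = False, b = False, a = False

a ⊕ v = F ⊕ T = True ✓
e ⊕ g ⊕ v = F ⊕ T ⊕ T = False ✓
b ⊕ g = F ⊕ T = True ✓
d ⊕ v = F ⊕ T = True ✓
a ⊕ b ⊕ u = F ⊕ F ⊕ F = False ✓
d ⊕ e = F ⊕ F = False ✓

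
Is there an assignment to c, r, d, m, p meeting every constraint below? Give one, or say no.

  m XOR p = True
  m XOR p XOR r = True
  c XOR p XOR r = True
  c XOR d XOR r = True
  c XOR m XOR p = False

c=T, r=F, d=F, m=T, p=F

m XOR p = T XOR F = True ✓
m XOR p XOR r = T XOR F XOR F = True ✓
c XOR p XOR r = T XOR F XOR F = True ✓
c XOR d XOR r = T XOR F XOR F = True ✓
c XOR m XOR p = T XOR T XOR F = False ✓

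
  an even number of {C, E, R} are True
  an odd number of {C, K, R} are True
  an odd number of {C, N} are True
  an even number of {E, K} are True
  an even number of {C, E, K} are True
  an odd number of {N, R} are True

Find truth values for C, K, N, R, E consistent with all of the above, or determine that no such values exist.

Adding constraints 1, 2, 4 mod 2: every variable appears an even number of times on the left, so the left side is 0.
But the right sides sum to 1 (mod 2). 0 ≠ 1 — the system is inconsistent.

Unsatisfiable — no assignment works.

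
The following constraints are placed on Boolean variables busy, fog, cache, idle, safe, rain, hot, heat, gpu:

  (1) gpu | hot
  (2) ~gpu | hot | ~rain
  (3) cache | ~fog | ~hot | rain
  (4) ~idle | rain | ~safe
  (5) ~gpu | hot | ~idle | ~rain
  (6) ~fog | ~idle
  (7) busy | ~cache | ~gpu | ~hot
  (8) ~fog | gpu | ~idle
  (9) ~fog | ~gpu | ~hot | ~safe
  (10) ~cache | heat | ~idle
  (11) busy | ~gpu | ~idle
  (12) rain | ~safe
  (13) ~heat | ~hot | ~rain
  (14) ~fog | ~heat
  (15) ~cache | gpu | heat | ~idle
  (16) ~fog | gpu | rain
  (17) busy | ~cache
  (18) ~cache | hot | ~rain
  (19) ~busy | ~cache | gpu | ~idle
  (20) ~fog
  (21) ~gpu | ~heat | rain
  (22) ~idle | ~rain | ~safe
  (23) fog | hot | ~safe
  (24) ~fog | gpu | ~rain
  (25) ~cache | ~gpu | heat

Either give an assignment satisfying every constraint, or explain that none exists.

Unit clause (~fog) forces fog = False.
Set busy = True.
Set cache = False.
Set idle = True.
Try safe = True:
  (~idle | rain | ~safe) forces rain = True.
  clause (~idle | ~rain | ~safe) is falsified — backtrack.
So safe = False.
Set rain = False.
Set hot = True.
Set heat = False.
Set gpu = False.
All clauses satisfied.

busy = True, fog = False, cache = False, idle = True, safe = False, rain = False, hot = True, heat = False, gpu = False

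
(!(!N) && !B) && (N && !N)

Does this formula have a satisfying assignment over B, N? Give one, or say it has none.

Case N = True: the conjunct !N is False.
Case N = False: the conjunct !(!N) becomes !(!False) = False.
Both cases fail — unsatisfiable.

The formula is unsatisfiable.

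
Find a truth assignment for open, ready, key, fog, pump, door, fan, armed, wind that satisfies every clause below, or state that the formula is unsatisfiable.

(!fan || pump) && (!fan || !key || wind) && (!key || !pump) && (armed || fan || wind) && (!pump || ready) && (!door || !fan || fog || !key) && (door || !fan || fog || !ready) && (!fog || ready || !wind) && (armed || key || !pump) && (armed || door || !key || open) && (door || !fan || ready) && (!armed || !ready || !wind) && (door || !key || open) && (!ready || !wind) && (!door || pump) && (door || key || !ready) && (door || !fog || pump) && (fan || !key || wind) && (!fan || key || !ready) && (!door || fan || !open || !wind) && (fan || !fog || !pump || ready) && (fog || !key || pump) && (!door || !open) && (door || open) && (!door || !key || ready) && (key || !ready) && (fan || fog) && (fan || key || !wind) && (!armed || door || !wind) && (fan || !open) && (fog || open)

Unsatisfiable

Case pump = True:
  (!key || !pump) forces key = False.
  (!pump || ready) forces ready = True.
  Clause (key || !ready) is falsified — contradiction.
Case pump = False:
  (!fan || pump) forces fan = False.
  (!door || pump) forces door = False.
  (door || !fog || pump) forces fog = False.
  Clause (fan || fog) is falsified — contradiction.
Both cases fail, so the formula is unsatisfiable.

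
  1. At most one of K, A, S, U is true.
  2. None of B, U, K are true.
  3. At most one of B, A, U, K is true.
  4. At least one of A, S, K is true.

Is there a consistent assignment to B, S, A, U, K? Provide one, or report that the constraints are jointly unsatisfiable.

B: False, S: True, A: False, U: False, K: False

  (1) {K, A, S, U}: 1 true — at most one ✓
  (2) {B, U, K}: 0 true — none ✓
  (3) {B, A, U, K}: 0 true — at most one ✓
  (4) {A, S, K}: 1 true — at least one ✓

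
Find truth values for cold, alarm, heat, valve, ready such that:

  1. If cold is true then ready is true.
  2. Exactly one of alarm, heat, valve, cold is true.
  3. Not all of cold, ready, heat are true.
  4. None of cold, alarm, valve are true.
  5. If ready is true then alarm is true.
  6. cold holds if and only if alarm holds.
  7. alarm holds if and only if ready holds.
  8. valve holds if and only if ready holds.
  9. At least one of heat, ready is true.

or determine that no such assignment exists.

cold = False, alarm = False, heat = True, valve = False, ready = False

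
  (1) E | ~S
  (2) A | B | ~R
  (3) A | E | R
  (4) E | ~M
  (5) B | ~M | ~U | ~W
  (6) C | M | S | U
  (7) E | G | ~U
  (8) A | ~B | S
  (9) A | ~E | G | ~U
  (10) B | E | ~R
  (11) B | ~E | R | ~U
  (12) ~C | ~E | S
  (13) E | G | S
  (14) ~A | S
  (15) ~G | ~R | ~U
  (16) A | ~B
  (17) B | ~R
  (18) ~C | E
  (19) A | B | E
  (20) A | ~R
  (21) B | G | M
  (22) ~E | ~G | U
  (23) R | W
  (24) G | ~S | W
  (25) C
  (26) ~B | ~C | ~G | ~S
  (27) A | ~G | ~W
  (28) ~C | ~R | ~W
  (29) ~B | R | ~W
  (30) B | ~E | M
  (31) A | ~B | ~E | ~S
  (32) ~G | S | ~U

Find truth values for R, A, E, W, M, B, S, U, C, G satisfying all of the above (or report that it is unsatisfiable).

R = False, A = False, E = True, W = True, M = True, B = False, S = True, U = False, C = True, G = False

Unit clause (C) forces C = True.
In (~C | E) only E is left, so E = True.
In (~C | ~E | S) only S is left, so S = True.
Try R = True:
  (B | ~R) forces B = True.
  (A | ~B) forces A = True.
  (~B | ~C | ~G | ~S) forces G = False.
  (G | ~S | W) forces W = True.
  clause (~C | ~R | ~W) is falsified — backtrack.
So R = False.
  then (R | W) forces W = True.
  then (~B | R | ~W) forces B = False.
  then (B | ~E | M) forces M = True.
  then (B | ~M | ~U | ~W) forces U = False.
  then (~E | ~G | U) forces G = False.
Set A = False.
All clauses satisfied.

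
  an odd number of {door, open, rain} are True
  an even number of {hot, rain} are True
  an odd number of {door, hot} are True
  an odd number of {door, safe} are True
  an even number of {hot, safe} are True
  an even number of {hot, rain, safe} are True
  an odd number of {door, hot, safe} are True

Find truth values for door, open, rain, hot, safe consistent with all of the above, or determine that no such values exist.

door=T; open=F; rain=F; hot=F; safe=F

{door, open, rain}: 1 true → odd ✓
{hot, rain}: 0 true → even ✓
{door, hot}: 1 true → odd ✓
{door, safe}: 1 true → odd ✓
{hot, safe}: 0 true → even ✓
{hot, rain, safe}: 0 true → even ✓
{door, hot, safe}: 1 true → odd ✓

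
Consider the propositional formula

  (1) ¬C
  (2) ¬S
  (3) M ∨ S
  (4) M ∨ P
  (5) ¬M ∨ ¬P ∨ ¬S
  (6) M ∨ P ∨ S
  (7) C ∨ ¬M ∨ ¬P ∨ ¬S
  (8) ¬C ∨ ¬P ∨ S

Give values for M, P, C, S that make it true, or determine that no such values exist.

M = True, P = True, C = False, S = False

Unit clause (¬C) forces C = False.
Unit clause (¬S) forces S = False.
In (M ∨ S) only M is left, so M = True.
Set P = True.
All clauses satisfied.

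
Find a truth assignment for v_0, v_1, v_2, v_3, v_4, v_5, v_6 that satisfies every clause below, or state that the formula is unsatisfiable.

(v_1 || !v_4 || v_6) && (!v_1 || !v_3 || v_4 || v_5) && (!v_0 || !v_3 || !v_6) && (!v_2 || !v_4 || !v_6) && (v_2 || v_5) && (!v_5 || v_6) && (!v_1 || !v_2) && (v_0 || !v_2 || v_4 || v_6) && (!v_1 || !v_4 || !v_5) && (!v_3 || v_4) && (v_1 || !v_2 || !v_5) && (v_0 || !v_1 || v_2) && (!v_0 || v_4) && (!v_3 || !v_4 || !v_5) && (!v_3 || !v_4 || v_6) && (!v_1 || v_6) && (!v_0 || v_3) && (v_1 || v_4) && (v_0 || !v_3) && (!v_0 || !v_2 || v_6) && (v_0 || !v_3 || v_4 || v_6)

Try v_0 = True:
  (!v_0 || v_4) forces v_4 = True.
  (!v_0 || v_3) forces v_3 = True.
  (!v_0 || !v_3 || !v_6) forces v_6 = False.
  clause (!v_3 || !v_4 || v_6) is falsified — backtrack.
So v_0 = False.
  then (v_0 || !v_3) forces v_3 = False.
Set v_1 = False.
  then (v_1 || v_4) forces v_4 = True.
  then (v_1 || !v_4 || v_6) forces v_6 = True.
  then (!v_2 || !v_4 || !v_6) forces v_2 = False.
  then (v_2 || v_5) forces v_5 = True.
All clauses satisfied.

v_0 = False; v_1 = False; v_2 = False; v_3 = False; v_4 = True; v_5 = True; v_6 = True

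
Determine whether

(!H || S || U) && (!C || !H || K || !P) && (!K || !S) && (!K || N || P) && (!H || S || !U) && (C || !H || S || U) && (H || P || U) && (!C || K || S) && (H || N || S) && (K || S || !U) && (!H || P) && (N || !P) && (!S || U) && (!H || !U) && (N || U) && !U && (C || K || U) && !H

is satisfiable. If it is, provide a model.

K=T; C=F; P=T; S=F; N=T; H=F; U=F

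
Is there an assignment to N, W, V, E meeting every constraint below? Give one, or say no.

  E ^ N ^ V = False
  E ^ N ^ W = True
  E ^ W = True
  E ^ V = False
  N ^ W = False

N = False, W = False, V = True, E = True

E ^ N ^ V = T ^ F ^ T = False ✓
E ^ N ^ W = T ^ F ^ F = True ✓
E ^ W = T ^ F = True ✓
E ^ V = T ^ T = False ✓
N ^ W = F ^ F = False ✓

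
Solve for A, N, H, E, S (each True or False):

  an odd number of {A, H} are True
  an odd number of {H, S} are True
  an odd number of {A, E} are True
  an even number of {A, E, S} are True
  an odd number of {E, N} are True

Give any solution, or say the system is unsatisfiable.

A=T, N=T, H=F, E=F, S=T

{A, H}: 1 true → odd ✓
{H, S}: 1 true → odd ✓
{A, E}: 1 true → odd ✓
{A, E, S}: 2 true → even ✓
{E, N}: 1 true → odd ✓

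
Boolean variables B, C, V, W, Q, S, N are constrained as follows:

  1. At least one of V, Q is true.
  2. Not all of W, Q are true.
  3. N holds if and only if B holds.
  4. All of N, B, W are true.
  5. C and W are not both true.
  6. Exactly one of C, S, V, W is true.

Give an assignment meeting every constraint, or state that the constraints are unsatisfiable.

Unsatisfiable — no assignment works.

Case W = True:
  (2) with W=T forces Q = False.
  (1) with Q=F forces V = True.
  Constraint (6) is violated (V=T, W=T) — contradiction.
Case W = False:
  Constraint (4) is violated (W=F) — contradiction.
Both cases fail — unsatisfiable.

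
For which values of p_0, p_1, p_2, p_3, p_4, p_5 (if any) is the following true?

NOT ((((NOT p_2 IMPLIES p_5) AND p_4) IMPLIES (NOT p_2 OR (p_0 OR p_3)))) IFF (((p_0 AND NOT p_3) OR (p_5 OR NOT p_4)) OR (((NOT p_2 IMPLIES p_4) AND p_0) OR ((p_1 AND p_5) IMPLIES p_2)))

p_0=F; p_1=F; p_2=T; p_3=F; p_4=T; p_5=T

  NOT ((((NOT p_2 IMPLIES p_5) AND p_4) IMPLIES (NOT p_2 OR (p_0 OR p_3)))) IFF (((p_0 AND NOT p_3) OR (p_5 OR NOT p_4)) OR (((NOT p_2 IMPLIES p_4) AND p_0) OR ((p_1 AND p_5) IMPLIES p_2))) = True
    NOT ((((NOT p_2 IMPLIES p_5) AND p_4) IMPLIES (NOT p_2 OR (p_0 OR p_3)))) = True
      ((NOT p_2 IMPLIES p_5) AND p_4) IMPLIES (NOT p_2 OR (p_0 OR p_3)) = False
        (NOT p_2 IMPLIES p_5) AND p_4 = True
          NOT p_2 IMPLIES p_5 = True
            NOT p_2 = False
        NOT p_2 OR (p_0 OR p_3) = False
          NOT p_2 = False
          p_0 OR p_3 = False
    ((p_0 AND NOT p_3) OR (p_5 OR NOT p_4)) OR (((NOT p_2 IMPLIES p_4) AND p_0) OR ((p_1 AND p_5) IMPLIES p_2)) = True
      (p_0 AND NOT p_3) OR (p_5 OR NOT p_4) = True
        p_0 AND NOT p_3 = False
          NOT p_3 = True
        p_5 OR NOT p_4 = True
          NOT p_4 = False
      ((NOT p_2 IMPLIES p_4) AND p_0) OR ((p_1 AND p_5) IMPLIES p_2) = True
        (NOT p_2 IMPLIES p_4) AND p_0 = False
          NOT p_2 IMPLIES p_4 = True
            NOT p_2 = False
        (p_1 AND p_5) IMPLIES p_2 = True
          p_1 AND p_5 = False
The formula evaluates to True.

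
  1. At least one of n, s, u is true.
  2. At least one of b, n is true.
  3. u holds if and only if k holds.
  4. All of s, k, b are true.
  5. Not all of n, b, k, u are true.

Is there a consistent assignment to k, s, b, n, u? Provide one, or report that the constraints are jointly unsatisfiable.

k = True; s = True; b = True; n = False; u = True

  (1) {n, s, u}: 2 true — at least one ✓
  (2) {b, n}: 1 true — at least one ✓
  (3) u=T, k=T — same ✓
  (4) {s, k, b}: all 3 true ✓
  (5) {n, b, k, u}: 3/4 true — not all ✓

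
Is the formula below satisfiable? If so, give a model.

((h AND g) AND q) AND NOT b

q = True; b = False; g = True; h = True

  (h AND g) AND q = True
    h AND g = True
  NOT b = True
Both conjuncts True, so the formula holds.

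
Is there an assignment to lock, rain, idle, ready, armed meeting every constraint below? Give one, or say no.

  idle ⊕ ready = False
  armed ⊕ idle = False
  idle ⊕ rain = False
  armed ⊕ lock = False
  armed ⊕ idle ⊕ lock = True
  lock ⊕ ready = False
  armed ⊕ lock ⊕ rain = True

lock = True, rain = True, idle = True, ready = True, armed = True

idle ⊕ ready = T ⊕ T = False ✓
armed ⊕ idle = T ⊕ T = False ✓
idle ⊕ rain = T ⊕ T = False ✓
armed ⊕ lock = T ⊕ T = False ✓
armed ⊕ idle ⊕ lock = T ⊕ T ⊕ T = True ✓
lock ⊕ ready = T ⊕ T = False ✓
armed ⊕ lock ⊕ rain = T ⊕ T ⊕ T = True ✓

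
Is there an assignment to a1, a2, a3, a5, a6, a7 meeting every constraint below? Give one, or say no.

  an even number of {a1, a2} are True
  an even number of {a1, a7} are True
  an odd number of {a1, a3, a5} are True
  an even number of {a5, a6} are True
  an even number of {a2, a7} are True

a1 = True, a2 = True, a3 = True, a5 = True, a6 = True, a7 = True

{a1, a2}: 2 true → even ✓
{a1, a7}: 2 true → even ✓
{a1, a3, a5}: 3 true → odd ✓
{a5, a6}: 2 true → even ✓
{a2, a7}: 2 true → even ✓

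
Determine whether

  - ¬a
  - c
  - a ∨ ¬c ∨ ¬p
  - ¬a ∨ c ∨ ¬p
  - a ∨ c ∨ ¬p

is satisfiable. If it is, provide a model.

Unit clause (¬a) forces a = False.
Unit clause (c) forces c = True.
In (a ∨ ¬c ∨ ¬p) only ¬p is left, so p = False.
Check each clause:
  (¬a): ¬a holds.
  (c): c holds.
  (a ∨ ¬c ∨ ¬p): ¬p holds.
  (¬a ∨ c ∨ ¬p): ¬a holds.
  (a ∨ c ∨ ¬p): c holds.
All clauses satisfied.

c: True; p: False; a: False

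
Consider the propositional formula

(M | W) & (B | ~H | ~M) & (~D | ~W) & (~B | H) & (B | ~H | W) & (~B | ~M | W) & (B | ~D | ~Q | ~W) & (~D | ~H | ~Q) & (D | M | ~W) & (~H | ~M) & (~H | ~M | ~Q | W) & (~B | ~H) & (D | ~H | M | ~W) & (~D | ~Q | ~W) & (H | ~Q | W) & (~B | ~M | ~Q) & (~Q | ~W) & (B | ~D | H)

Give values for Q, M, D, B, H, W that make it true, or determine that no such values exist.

Q = False, M = True, D = False, B = False, H = False, W = False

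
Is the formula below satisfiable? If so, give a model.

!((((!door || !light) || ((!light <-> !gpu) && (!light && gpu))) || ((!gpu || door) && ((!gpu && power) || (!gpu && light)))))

power=F, light=T, gpu=T, door=T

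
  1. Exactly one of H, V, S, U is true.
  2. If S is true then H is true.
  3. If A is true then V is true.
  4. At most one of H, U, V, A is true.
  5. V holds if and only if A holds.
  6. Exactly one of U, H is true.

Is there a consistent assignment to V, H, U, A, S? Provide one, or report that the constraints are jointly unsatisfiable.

V = False; H = True; U = False; A = False; S = False

  (1) {H, V, S, U}: 1 true — exactly one ✓
  (2) S=F ⇒ H: vacuous ✓
  (3) A=F ⇒ V: vacuous ✓
  (4) {H, U, V, A}: 1 true — at most one ✓
  (5) V=F, A=F — same ✓
  (6) {U, H}: 1 true — exactly one ✓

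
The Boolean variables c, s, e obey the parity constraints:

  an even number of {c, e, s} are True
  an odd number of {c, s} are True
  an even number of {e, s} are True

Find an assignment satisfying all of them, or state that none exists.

c = False, s = True, e = True

{c, e, s}: 2 true → even ✓
{c, s}: 1 true → odd ✓
{e, s}: 2 true → even ✓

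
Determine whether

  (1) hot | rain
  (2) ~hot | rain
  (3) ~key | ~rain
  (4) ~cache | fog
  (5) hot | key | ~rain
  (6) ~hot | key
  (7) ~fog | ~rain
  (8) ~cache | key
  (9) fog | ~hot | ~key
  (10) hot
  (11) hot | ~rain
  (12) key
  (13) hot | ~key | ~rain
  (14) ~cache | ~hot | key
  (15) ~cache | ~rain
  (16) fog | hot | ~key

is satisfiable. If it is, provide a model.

Case hot = True:
  (~hot | rain) forces rain = True.
  (~key | ~rain) forces key = False.
  Clause (~hot | key) is falsified — contradiction.
Case hot = False:
  Clause (hot) is falsified — contradiction.
Both cases fail, so the formula is unsatisfiable.

Unsatisfiable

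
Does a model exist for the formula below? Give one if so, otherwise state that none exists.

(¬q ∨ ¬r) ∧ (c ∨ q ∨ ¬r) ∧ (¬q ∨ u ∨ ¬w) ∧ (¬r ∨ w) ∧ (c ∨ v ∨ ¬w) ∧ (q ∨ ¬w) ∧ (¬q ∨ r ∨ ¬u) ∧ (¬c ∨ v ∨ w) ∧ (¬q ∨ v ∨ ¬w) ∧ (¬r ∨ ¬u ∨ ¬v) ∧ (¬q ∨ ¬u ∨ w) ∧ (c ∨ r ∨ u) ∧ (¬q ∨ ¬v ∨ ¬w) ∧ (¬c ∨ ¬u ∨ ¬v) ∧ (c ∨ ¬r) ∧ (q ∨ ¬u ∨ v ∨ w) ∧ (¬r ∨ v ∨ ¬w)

Try r = True:
  (¬q ∨ ¬r) forces q = False.
  (c ∨ q ∨ ¬r) forces c = True.
  (¬r ∨ w) forces w = True.
  clause (q ∨ ¬w) is falsified — backtrack.
So r = False.
Set q = False.
  then (q ∨ ¬w) forces w = False.
Set c = False.
  then (c ∨ r ∨ u) forces u = True.
  then (q ∨ ¬u ∨ v ∨ w) forces v = True.
All clauses satisfied.

r = False, q = False, c = False, v = True, u = True, w = False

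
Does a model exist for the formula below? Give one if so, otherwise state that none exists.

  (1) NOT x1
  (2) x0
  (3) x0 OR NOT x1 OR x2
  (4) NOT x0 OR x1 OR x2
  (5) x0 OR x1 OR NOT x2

x0=T, x1=F, x2=T

Unit clause (NOT x1) forces x1 = False.
Unit clause (x0) forces x0 = True.
In (NOT x0 OR x1 OR x2) only x2 is left, so x2 = True.
Check each clause:
  (NOT x1): NOT x1 holds.
  (x0): x0 holds.
  (x0 OR NOT x1 OR x2): x0 holds.
  (NOT x0 OR x1 OR x2): x2 holds.
  (x0 OR x1 OR NOT x2): x0 holds.
All clauses satisfied.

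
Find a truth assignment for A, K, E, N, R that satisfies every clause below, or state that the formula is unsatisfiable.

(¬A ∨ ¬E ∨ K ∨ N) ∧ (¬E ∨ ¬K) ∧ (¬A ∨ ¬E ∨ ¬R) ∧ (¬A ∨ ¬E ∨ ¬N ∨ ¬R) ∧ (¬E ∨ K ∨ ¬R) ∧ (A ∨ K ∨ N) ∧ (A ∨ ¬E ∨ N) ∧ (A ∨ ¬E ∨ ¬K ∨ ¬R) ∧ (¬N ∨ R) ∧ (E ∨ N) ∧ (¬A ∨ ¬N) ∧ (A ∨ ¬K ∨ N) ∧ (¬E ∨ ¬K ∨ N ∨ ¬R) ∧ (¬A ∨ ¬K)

Try A = True:
  (¬A ∨ ¬N) forces N = False.
  (E ∨ N) forces E = True.
  (¬A ∨ ¬E ∨ K ∨ N) forces K = True.
  clause (¬E ∨ ¬K) is falsified — backtrack.
So A = False.
Set K = False.
  then (A ∨ K ∨ N) forces N = True.
  then (¬N ∨ R) forces R = True.
  then (¬E ∨ K ∨ ¬R) forces E = False.
All clauses satisfied.

A = False, K = False, E = False, N = True, R = True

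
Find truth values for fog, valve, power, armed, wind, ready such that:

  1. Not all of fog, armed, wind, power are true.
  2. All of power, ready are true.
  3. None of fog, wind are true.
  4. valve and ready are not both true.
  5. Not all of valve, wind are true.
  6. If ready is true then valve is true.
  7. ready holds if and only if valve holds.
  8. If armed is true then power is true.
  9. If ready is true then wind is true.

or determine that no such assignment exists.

Case wind = True:
  Constraint (3) is violated (wind=T) — contradiction.
Case wind = False:
  (2) forces power = True.
  (2) forces ready = True.
  Constraint (9) is violated (ready=T, wind=F) — contradiction.
Both cases fail — unsatisfiable.

The formula is unsatisfiable.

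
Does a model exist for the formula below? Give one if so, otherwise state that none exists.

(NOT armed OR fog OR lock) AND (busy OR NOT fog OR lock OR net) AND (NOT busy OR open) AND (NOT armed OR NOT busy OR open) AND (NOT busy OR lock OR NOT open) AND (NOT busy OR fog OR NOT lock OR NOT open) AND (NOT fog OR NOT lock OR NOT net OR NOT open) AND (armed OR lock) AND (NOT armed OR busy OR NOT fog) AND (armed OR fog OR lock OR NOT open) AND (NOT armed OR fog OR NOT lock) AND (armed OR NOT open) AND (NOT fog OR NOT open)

Try open = True:
  (armed OR NOT open) forces armed = True.
  (NOT fog OR NOT open) forces fog = False.
  (NOT armed OR fog OR lock) forces lock = True.
  clause (NOT armed OR fog OR NOT lock) is falsified — backtrack.
So open = False.
  then (NOT busy OR open) forces busy = False.
Set armed = False.
  then (armed OR lock) forces lock = True.
Set fog = False.
Set net = False.
All clauses satisfied.

open = False, armed = False, fog = False, lock = True, net = False, busy = False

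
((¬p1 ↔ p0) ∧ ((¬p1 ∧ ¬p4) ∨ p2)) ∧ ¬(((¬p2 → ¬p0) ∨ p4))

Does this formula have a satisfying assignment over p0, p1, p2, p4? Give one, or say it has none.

p0=T; p1=F; p2=F; p4=F

  (¬p1 ↔ p0) ∧ ((¬p1 ∧ ¬p4) ∨ p2) = True
    ¬p1 ↔ p0 = True
      ¬p1 = True
    (¬p1 ∧ ¬p4) ∨ p2 = True
      ¬p1 ∧ ¬p4 = True
        ¬p1 = True
        ¬p4 = True
  ¬(((¬p2 → ¬p0) ∨ p4)) = True
    (¬p2 → ¬p0) ∨ p4 = False
      ¬p2 → ¬p0 = False
        ¬p2 = True
        ¬p0 = False
Both conjuncts True, so the formula holds.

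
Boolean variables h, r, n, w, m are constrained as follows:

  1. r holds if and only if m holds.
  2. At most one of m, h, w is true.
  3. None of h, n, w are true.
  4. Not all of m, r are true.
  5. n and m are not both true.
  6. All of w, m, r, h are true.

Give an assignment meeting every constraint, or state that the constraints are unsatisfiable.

Case h = True:
  Constraint (3) is violated (h=T) — contradiction.
Case h = False:
  Constraint (6) is violated (h=F) — contradiction.
Both cases fail — unsatisfiable.

The formula is unsatisfiable.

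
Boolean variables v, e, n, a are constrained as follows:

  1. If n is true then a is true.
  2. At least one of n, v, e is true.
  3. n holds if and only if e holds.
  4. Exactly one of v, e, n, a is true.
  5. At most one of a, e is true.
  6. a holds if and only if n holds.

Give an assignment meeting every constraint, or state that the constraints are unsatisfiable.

v = True; e = False; n = False; a = False

  (1) n=F ⇒ a: vacuous ✓
  (2) {n, v, e}: 1 true — at least one ✓
  (3) n=F, e=F — same ✓
  (4) {v, e, n, a}: 1 true — exactly one ✓
  (5) {a, e}: 0 true — at most one ✓
  (6) a=F, n=F — same ✓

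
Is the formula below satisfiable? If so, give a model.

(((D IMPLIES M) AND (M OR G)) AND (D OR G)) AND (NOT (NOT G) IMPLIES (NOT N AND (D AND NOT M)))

G = False; N = False; M = True; D = True

  ((D IMPLIES M) AND (M OR G)) AND (D OR G) = True
    (D IMPLIES M) AND (M OR G) = True
      D IMPLIES M = True
      M OR G = True
    D OR G = True
  NOT (NOT G) IMPLIES (NOT N AND (D AND NOT M)) = True
    NOT (NOT G) = False
      NOT G = True
    NOT N AND (D AND NOT M) = False
      NOT N = True
      D AND NOT M = False
        NOT M = False
Both conjuncts True, so the formula holds.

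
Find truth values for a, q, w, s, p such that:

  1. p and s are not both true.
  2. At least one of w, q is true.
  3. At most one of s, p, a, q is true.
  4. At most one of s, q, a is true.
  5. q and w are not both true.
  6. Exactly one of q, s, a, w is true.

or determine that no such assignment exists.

a: False, q: False, w: True, s: False, p: False

  (1) p=F, s=F — not both ✓
  (2) {w, q}: 1 true — at least one ✓
  (3) {s, p, a, q}: 0 true — at most one ✓
  (4) {s, q, a}: 0 true — at most one ✓
  (5) q=F, w=T — not both ✓
  (6) {q, s, a, w}: 1 true — exactly one ✓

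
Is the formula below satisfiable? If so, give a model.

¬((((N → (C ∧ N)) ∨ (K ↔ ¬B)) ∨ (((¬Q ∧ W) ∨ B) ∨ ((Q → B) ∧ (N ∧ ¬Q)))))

C=F; B=F; W=T; N=T; K=F; Q=T

  ¬((((N → (C ∧ N)) ∨ (K ↔ ¬B)) ∨ (((¬Q ∧ W) ∨ B) ∨ ((Q → B) ∧ (N ∧ ¬Q))))) = True
    ((N → (C ∧ N)) ∨ (K ↔ ¬B)) ∨ (((¬Q ∧ W) ∨ B) ∨ ((Q → B) ∧ (N ∧ ¬Q))) = False
      (N → (C ∧ N)) ∨ (K ↔ ¬B) = False
        N → (C ∧ N) = False
          C ∧ N = False
        K ↔ ¬B = False
          ¬B = True
      ((¬Q ∧ W) ∨ B) ∨ ((Q → B) ∧ (N ∧ ¬Q)) = False
        (¬Q ∧ W) ∨ B = False
          ¬Q ∧ W = False
            ¬Q = False
        (Q → B) ∧ (N ∧ ¬Q) = False
          Q → B = False
          N ∧ ¬Q = False
            ¬Q = False
The formula evaluates to True.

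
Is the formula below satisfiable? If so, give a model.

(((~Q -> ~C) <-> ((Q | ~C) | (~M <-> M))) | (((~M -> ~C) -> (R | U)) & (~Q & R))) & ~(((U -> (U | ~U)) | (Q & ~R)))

UNSATISFIABLE

The conjunct ~(((U -> (U | ~U)) | (Q & ~R))) is unsatisfiable on its own:
  U=F, Q=F, R=F: evaluates to False.
  U=F, Q=F, R=T: evaluates to False.
  U=F, Q=T, R=F: evaluates to False.
  U=F, Q=T, R=T: evaluates to False.
  U=T, Q=F, R=F: evaluates to False.
  U=T, Q=F, R=T: evaluates to False.
  U=T, Q=T, R=F: evaluates to False.
  U=T, Q=T, R=T: evaluates to False.
So the whole conjunction is unsatisfiable.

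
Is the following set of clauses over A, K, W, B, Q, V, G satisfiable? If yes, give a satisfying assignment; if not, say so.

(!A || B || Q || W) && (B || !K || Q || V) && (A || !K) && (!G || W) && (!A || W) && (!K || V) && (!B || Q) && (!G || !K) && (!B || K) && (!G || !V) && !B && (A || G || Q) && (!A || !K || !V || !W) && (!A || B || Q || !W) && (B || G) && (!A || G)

A = True; K = False; W = True; B = False; Q = True; V = False; G = True

Unit clause (!B) forces B = False.
In (B || G) only G is left, so G = True.
In (!G || W) only W is left, so W = True.
In (!G || !K) only !K is left, so K = False.
In (!G || !V) only !V is left, so V = False.
Set A = True.
  then (!A || B || Q || !W) forces Q = True.
All clauses satisfied.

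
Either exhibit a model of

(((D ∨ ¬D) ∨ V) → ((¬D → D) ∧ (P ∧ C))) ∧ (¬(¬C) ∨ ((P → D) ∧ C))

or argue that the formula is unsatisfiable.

C=T, V=T, P=T, D=T

  ((D ∨ ¬D) ∨ V) → ((¬D → D) ∧ (P ∧ C)) = True
    (D ∨ ¬D) ∨ V = True
      D ∨ ¬D = True
        ¬D = False
    (¬D → D) ∧ (P ∧ C) = True
      ¬D → D = True
        ¬D = False
      P ∧ C = True
  ¬(¬C) ∨ ((P → D) ∧ C) = True
    ¬(¬C) = True
      ¬C = False
    (P → D) ∧ C = True
      P → D = True
Both conjuncts True, so the formula holds.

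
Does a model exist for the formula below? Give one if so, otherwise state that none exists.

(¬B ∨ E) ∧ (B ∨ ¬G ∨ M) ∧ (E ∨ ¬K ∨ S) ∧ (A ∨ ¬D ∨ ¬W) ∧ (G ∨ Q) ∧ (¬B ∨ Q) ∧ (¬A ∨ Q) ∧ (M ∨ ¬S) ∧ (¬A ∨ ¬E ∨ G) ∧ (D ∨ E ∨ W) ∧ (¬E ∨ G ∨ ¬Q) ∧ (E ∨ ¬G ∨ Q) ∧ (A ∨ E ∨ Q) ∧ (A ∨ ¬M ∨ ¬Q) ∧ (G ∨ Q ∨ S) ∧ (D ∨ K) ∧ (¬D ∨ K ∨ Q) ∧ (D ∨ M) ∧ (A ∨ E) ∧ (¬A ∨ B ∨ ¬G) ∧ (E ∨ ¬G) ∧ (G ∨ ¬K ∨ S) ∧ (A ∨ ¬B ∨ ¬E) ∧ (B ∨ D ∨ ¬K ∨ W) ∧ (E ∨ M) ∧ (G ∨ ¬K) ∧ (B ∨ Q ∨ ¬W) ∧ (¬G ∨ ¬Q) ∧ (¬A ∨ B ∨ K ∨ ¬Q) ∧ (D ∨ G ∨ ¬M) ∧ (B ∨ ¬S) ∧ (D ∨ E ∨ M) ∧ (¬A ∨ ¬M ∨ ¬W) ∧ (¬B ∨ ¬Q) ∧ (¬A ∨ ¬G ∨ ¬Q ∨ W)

Set Q = False.
  then (G ∨ Q) forces G = True.
  then (¬B ∨ Q) forces B = False.
  then (¬A ∨ Q) forces A = False.
  then (E ∨ ¬G ∨ Q) forces E = True.
  then (B ∨ Q ∨ ¬W) forces W = False.
  then (B ∨ ¬S) forces S = False.
  then (B ∨ ¬G ∨ M) forces M = True.
Try D = False:
  (D ∨ K) forces K = True.
  clause (B ∨ D ∨ ¬K ∨ W) is falsified — backtrack.
So D = True.
  then (¬D ∨ K ∨ Q) forces K = True.
All clauses satisfied.

Q=F, S=F, W=F, B=F, D=T, M=T, E=T, G=T, K=T, A=F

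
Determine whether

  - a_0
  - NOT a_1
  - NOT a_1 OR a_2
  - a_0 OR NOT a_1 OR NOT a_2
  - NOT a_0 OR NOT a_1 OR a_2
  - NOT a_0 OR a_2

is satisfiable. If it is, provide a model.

Unit clause (a_0) forces a_0 = True.
Unit clause (NOT a_1) forces a_1 = False.
In (NOT a_0 OR a_2) only a_2 is left, so a_2 = True.
Check each clause:
  (a_0): a_0 holds.
  (NOT a_1): NOT a_1 holds.
  (NOT a_1 OR a_2): NOT a_1 holds.
  (a_0 OR NOT a_1 OR NOT a_2): a_0 holds.
  (NOT a_0 OR NOT a_1 OR a_2): NOT a_1 holds.
  (NOT a_0 OR a_2): a_2 holds.
All clauses satisfied.

a_0: True, a_1: False, a_2: True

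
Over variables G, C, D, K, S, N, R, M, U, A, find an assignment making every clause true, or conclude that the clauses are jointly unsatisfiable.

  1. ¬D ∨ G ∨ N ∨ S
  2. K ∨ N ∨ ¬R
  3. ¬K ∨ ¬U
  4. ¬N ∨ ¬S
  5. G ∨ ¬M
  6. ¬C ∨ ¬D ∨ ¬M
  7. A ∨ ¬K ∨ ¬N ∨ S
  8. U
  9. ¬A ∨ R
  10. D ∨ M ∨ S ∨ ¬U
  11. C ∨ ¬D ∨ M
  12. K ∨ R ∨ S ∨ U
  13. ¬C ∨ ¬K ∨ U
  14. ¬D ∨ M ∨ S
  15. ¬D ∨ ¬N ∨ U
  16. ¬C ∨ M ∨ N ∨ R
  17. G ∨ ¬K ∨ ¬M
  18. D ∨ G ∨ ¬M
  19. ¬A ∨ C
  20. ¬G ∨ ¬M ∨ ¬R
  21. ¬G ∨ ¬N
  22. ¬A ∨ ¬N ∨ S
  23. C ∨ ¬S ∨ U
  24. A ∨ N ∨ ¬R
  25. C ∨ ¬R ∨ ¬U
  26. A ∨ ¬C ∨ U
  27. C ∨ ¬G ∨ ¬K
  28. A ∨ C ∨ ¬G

Unit clause (U) forces U = True.
In (¬K ∨ ¬U) only ¬K is left, so K = False.
Set G = False.
  then (G ∨ ¬M) forces M = False.
Set C = False.
  then (C ∨ ¬D ∨ M) forces D = False.
  then (¬A ∨ C) forces A = False.
  then (C ∨ ¬R ∨ ¬U) forces R = False.
  then (D ∨ M ∨ S ∨ ¬U) forces S = True.
  then (¬N ∨ ¬S) forces N = False.
All clauses satisfied.

G: False, C: False, D: False, K: False, S: True, N: False, R: False, M: False, U: True, A: False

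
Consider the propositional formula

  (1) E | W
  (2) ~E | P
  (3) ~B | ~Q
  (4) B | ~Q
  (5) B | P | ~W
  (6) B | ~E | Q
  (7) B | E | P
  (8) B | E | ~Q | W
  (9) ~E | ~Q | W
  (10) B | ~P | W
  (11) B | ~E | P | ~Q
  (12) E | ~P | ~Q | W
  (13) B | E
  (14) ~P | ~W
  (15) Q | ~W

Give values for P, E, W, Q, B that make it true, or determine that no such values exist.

Try P = False:
  (~E | P) forces E = False.
  (E | W) forces W = True.
  (B | P | ~W) forces B = True.
  (~B | ~Q) forces Q = False.
  clause (Q | ~W) is falsified — backtrack.
So P = True.
  then (~P | ~W) forces W = False.
  then (E | W) forces E = True.
  then (~E | ~Q | W) forces Q = False.
  then (B | ~P | W) forces B = True.
All clauses satisfied.

P=T, E=T, W=F, Q=F, B=T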